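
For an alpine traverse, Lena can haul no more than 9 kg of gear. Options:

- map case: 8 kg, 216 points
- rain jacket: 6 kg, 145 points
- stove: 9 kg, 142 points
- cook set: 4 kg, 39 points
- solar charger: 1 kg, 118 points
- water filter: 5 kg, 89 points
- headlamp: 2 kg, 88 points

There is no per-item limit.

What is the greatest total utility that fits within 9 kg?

1062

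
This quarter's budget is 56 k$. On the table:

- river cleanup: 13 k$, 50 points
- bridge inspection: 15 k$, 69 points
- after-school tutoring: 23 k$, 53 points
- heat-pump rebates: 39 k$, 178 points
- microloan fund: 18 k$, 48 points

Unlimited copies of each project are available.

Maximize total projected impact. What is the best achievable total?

247

Taking the top-ratio projects first gives 3×bridge inspection for 207 (45 k$).
Dropping 2×bridge inspection frees 30 k$; slotting in heat-pump rebates (39 k$) lifts the total to 247 at 54 k$.
Nothing else within 56 k$ beats 247.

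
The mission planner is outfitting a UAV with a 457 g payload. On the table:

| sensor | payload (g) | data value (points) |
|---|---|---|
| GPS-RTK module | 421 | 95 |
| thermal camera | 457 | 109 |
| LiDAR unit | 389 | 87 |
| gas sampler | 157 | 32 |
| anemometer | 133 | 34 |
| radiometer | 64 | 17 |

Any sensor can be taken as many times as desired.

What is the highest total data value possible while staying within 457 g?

119

Ranking by ratio (data value/g): radiometer 0.27, anemometer 0.26, thermal camera 0.24, GPS-RTK module 0.23.
Best packing: anemometer + 5×radiometer — 453 g, 119 total.
That's the maximum — no swap from here does better than 119.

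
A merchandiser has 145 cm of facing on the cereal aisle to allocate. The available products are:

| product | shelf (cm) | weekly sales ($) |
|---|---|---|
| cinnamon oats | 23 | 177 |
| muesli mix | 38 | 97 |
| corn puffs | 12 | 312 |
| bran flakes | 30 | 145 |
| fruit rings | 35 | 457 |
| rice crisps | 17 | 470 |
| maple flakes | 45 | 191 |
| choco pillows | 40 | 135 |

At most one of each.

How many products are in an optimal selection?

5

The maximum weekly sales within 145 cm is 1607.
One optimal bundle: cinnamon oats + corn puffs + fruit rings + rice crisps + maple flakes (132 cm).
Any selection reaching 1607 contains exactly 5 products.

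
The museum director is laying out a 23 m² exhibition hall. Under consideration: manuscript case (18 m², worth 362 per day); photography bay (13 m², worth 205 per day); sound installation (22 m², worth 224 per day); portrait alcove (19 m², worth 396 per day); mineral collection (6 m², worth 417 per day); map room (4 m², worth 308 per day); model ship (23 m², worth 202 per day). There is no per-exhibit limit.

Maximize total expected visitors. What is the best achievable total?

Filling by ratio: 5×map room for 1540, with 3 m² left unused.
Replace map room with mineral collection: the trade gains 109 net, giving 1649 at 22 m².

1649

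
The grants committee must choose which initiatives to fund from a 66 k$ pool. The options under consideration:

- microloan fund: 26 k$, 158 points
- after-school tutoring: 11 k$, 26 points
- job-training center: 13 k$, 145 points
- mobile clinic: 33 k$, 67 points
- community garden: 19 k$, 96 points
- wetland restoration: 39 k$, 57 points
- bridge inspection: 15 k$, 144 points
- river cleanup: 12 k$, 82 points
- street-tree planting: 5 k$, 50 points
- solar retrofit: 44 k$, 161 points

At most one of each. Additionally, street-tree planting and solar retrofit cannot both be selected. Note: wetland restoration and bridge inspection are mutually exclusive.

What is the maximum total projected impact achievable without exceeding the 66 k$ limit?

529

A density-first pass picks job-training center + community garden + bridge inspection + river cleanup + street-tree planting — 517 at 64 k$.
The 24 k$ tied up in community garden and street-tree planting is better spent on microloan fund — total rises to 529 (66 k$).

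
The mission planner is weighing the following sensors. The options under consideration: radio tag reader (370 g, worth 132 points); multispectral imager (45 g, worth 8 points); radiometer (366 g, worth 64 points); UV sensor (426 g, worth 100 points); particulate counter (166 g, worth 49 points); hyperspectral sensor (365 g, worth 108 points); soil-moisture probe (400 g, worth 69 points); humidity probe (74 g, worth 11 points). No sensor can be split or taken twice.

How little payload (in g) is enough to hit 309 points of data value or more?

1135

Look for the lowest-payload combination reaching 309.
Taking radio tag reader + hyperspectral sensor + soil-moisture probe gives 309 (≥ 309) for 1135 g.
Any bundle with less than 1135 g falls short of 309.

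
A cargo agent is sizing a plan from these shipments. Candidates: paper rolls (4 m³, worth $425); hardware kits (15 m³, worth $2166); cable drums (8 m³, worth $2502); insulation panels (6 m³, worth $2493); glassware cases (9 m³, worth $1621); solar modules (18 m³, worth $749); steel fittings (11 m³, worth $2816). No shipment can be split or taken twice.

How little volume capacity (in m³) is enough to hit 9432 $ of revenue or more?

Minimise m³ subject to total revenue ≥ 9432.
cable drums + insulation panels + glassware cases + steel fittings reaches 9432 using 34 m³.
Below 34 m³ the best achievable stays under 9432.

34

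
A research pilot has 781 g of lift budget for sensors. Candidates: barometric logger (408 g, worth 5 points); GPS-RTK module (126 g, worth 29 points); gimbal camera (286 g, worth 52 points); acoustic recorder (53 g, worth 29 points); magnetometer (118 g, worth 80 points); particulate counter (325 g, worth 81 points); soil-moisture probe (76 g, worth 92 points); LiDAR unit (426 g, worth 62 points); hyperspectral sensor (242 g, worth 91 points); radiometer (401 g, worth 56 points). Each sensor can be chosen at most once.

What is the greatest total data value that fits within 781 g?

344

By data value per g: soil-moisture probe 1.21, magnetometer 0.68, acoustic recorder 0.55, hyperspectral sensor 0.38 lead.
A density-first pass picks GPS-RTK module + acoustic recorder + magnetometer + soil-moisture probe + hyperspectral sensor — 321 at 615 g.
The 126 g tied up in GPS-RTK module is better spent on gimbal camera — total rises to 344 (775 g).
That's the maximum — no swap from here does better than 344.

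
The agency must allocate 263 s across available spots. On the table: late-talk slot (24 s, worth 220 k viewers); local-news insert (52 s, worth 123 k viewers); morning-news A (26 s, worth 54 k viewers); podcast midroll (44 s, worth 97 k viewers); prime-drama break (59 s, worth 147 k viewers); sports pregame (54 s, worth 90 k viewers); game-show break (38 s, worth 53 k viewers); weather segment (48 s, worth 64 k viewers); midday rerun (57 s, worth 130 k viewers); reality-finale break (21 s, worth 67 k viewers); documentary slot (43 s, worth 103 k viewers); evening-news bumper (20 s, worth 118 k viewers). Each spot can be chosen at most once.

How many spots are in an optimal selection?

Best achievable expected reach is 875.
For example late-talk slot + local-news insert + podcast midroll + prime-drama break + reality-finale break + documentary slot + evening-news bumper achieves it, using 263 s.
Every optimal selection uses 7 spots.

7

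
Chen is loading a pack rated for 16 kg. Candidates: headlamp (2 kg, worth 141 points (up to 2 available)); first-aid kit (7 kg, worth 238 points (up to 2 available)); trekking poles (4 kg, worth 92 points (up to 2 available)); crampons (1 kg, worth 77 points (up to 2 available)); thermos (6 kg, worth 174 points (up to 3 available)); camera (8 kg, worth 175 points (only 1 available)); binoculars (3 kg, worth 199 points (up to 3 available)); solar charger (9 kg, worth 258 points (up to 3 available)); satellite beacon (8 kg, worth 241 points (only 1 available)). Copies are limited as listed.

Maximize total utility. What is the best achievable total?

The ratio ordering already packs tightly: 2×headlamp + 2×crampons + 3×binoculars, 15 kg, 1033.
Nothing else within 16 kg beats 1033.

1033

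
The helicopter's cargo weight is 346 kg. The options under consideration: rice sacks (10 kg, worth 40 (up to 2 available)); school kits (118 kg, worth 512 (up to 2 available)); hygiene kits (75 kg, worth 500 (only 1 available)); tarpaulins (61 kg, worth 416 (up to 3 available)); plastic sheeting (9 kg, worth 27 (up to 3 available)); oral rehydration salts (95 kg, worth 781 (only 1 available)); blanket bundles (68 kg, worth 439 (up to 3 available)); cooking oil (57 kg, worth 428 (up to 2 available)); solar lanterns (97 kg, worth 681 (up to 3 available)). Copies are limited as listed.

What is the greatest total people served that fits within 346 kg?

A density-first pass picks 2×rice sacks + 2×plastic sheeting + oral rehydration salts + 2×cooking oil + solar lanterns — 2452 at 344 kg.
Replace 2×rice sacks and 2×plastic sheeting and cooking oil with solar lanterns: the trade gains 119 net, giving 2571 at 346 kg.
Nothing else within 346 kg beats 2571.

2571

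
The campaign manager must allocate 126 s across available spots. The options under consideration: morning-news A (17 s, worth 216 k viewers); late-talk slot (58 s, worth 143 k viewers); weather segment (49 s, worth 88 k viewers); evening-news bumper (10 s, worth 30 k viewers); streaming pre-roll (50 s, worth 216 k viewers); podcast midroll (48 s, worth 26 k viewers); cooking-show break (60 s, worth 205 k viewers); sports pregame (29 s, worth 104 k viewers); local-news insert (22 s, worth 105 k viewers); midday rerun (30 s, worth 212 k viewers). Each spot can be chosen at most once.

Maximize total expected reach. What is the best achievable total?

Taking morning-news A + streaming pre-roll + local-news insert + midday rerun: 119 s used, 749 in expected reach.
The closest alternative, morning-news A + streaming pre-roll + sports pregame + midday rerun, reaches only 748.

749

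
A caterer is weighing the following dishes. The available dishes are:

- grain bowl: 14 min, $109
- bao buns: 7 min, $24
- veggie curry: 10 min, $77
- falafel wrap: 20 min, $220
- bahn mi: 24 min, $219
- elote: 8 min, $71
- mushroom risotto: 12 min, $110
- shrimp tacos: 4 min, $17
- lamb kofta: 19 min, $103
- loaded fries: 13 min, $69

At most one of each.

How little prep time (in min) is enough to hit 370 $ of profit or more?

40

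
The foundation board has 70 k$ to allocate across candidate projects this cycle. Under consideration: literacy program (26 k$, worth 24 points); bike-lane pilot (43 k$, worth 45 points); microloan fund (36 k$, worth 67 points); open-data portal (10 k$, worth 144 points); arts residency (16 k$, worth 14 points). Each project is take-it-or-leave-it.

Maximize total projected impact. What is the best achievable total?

225

The ratio ordering already packs tightly: microloan fund + open-data portal + arts residency, 62 k$, 225.
An exhaustive check of the 32 subsets confirms 225.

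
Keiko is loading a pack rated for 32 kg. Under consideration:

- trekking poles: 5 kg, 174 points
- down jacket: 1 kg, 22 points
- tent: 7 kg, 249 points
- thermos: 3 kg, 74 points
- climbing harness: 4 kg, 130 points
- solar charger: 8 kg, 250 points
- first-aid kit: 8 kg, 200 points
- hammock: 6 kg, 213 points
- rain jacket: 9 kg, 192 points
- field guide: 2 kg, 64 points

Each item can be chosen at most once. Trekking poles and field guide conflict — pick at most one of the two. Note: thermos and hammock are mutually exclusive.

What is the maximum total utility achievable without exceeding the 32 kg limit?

Ranking by ratio (utility/kg): tent 35.57, hammock 35.50, trekking poles 34.80.
Trekking poles + down jacket + tent + climbing harness + solar charger + hammock uses 31 of the 32 kg and totals 1038.
An exhaustive check of the 1024 subsets confirms 1038.

1038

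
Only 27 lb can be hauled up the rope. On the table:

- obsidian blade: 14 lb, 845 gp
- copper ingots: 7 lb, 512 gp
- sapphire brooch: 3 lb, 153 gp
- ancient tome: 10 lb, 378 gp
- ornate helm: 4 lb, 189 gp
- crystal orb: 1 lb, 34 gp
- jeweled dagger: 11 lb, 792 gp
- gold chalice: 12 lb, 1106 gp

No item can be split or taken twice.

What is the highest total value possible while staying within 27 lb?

2087

Taking the top-ratio items first gives copper ingots + sapphire brooch + ornate helm + crystal orb + gold chalice for 1994 (27 lb).
The 11 lb tied up in copper ingots and sapphire brooch and crystal orb is better spent on jeweled dagger — total rises to 2087 (27 lb).
Runner-up sapphire brooch + crystal orb + jeweled dagger + gold chalice tops out at 2085.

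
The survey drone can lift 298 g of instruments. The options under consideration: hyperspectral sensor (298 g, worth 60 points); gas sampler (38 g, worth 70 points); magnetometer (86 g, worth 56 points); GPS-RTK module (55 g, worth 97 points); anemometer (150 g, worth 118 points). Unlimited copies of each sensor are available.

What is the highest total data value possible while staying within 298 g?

Greedy by ratio would take 7×gas sampler: 266 g used, total 490.
Replace 5×gas sampler with 4×GPS-RTK module: the trade gains 38 net, giving 528 at 296 g.
That's the maximum — no swap from here does better than 528.

528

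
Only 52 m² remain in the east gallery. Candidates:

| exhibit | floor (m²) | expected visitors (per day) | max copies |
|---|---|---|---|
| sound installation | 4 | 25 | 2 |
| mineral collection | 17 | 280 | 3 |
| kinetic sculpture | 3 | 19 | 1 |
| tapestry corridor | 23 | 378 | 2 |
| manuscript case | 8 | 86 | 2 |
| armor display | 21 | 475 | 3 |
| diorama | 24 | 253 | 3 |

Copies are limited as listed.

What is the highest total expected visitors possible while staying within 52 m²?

Best packing: manuscript case + 2×armor display — 50 m², 1036 total.
The spare 2 m² is too small for any remaining exhibit, and no exchange beats 1036.

1036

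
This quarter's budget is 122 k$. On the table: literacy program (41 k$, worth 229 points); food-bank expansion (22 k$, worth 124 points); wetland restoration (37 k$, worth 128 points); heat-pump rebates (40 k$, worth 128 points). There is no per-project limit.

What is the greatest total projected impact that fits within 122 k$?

620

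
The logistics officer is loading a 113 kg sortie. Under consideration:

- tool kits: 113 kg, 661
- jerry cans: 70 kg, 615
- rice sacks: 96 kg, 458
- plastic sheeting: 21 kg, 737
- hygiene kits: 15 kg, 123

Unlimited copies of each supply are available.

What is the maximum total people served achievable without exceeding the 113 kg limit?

The ratio ordering already packs tightly: 5×plastic sheeting, 105 kg, 3685.
Every other selection either busts 113 kg or fails to beat 3685.

3685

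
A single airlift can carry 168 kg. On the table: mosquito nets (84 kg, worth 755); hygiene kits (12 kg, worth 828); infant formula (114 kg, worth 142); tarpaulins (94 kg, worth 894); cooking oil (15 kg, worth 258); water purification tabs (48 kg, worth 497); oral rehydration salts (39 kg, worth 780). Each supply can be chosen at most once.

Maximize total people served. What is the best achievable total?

2760

Greedy by ratio would take hygiene kits + cooking oil + water purification tabs + oral rehydration salts: 114 kg used, total 2363.
The 48 kg tied up in water purification tabs is better spent on tarpaulins — total rises to 2760 (160 kg).
Runner-up mosquito nets + hygiene kits + cooking oil + oral rehydration salts tops out at 2621.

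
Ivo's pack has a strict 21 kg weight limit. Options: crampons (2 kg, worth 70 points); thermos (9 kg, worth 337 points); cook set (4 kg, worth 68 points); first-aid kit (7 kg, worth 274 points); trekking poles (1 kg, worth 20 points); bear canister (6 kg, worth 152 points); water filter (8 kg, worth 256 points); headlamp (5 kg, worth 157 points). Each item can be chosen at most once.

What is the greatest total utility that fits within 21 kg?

768

Greedy by ratio would take crampons + thermos + first-aid kit + trekking poles: 19 kg used, total 701.
Replace crampons and trekking poles with headlamp: the trade gains 67 net, giving 768 at 21 kg.
Every other selection either busts 21 kg or fails to beat 768.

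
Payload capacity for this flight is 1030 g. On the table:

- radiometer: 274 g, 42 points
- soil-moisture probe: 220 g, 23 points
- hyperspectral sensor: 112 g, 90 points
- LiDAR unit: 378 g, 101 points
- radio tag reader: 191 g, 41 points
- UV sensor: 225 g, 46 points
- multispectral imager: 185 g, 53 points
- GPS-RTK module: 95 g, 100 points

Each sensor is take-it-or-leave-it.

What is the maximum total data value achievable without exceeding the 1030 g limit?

390

Greedy by ratio would take hyperspectral sensor + LiDAR unit + radio tag reader + multispectral imager + GPS-RTK module: 961 g used, total 385.
Dropping radio tag reader frees 191 g; slotting in UV sensor (225 g) lifts the total to 390 at 995 g.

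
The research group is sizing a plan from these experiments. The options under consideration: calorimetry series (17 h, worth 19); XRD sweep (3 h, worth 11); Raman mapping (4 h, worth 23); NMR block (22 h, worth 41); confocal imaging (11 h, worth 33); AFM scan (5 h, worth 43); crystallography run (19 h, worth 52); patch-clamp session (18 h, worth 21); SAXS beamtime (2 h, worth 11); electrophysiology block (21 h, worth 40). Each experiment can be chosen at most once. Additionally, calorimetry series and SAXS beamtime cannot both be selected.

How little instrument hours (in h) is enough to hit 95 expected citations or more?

20

Look for the lowest-instrument combination reaching 95.
Raman mapping + confocal imaging + AFM scan reaches 99 using 20 h.
No combination under 20 h hits 95.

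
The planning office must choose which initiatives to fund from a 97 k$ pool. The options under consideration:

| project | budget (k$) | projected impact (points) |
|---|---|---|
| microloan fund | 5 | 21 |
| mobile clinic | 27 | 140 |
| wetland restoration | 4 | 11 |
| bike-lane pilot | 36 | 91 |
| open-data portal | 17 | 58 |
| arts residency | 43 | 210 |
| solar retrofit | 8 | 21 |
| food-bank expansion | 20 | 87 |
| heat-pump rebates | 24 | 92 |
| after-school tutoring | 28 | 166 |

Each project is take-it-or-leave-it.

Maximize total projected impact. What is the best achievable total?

Ranking by ratio (projected impact/k$): after-school tutoring 5.93, mobile clinic 5.19, arts residency 4.88.
Taking the top-ratio projects first gives microloan fund + mobile clinic + open-data portal + food-bank expansion + after-school tutoring for 472 (97 k$).
Dropping mobile clinic and open-data portal frees 44 k$; slotting in arts residency (43 k$) lifts the total to 484 at 96 k$.
Next best is wetland restoration + arts residency + food-bank expansion + after-school tutoring at 474 (95 k$) — short by 10.

484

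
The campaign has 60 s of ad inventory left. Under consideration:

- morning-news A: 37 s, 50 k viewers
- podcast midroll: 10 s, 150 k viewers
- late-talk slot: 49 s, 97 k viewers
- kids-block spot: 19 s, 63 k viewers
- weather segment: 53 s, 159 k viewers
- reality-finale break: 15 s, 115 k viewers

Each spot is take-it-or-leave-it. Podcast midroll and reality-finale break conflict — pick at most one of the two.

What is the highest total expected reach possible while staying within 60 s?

247

Podcast midroll + late-talk slot uses 59 of the 60 s and totals 247.
No other feasible combination exceeds 247.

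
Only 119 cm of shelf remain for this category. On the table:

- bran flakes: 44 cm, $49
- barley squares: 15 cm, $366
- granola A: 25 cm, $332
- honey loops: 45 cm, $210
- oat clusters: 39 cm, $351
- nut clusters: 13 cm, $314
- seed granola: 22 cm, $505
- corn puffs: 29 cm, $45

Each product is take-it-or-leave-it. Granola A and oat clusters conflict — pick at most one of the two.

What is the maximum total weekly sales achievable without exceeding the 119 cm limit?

Best packing: barley squares + oat clusters + nut clusters + seed granola + corn puffs — 118 cm, 1581 total.

1581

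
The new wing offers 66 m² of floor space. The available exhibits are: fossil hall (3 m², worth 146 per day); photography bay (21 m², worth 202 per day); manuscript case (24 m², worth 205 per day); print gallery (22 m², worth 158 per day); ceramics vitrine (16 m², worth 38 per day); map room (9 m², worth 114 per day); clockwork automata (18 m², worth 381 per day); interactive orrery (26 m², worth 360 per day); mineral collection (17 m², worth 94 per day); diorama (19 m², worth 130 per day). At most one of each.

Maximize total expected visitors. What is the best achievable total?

1017

Ranking by ratio (expected visitors/m²): fossil hall 48.67, clockwork automata 21.17, interactive orrery 13.85.
Taking the top-ratio exhibits first gives fossil hall + map room + clockwork automata + interactive orrery for 1001 (56 m²).
Dropping map room frees 9 m²; slotting in diorama (19 m²) lifts the total to 1017 at 66 m².
An exhaustive check of the 1024 subsets confirms 1017.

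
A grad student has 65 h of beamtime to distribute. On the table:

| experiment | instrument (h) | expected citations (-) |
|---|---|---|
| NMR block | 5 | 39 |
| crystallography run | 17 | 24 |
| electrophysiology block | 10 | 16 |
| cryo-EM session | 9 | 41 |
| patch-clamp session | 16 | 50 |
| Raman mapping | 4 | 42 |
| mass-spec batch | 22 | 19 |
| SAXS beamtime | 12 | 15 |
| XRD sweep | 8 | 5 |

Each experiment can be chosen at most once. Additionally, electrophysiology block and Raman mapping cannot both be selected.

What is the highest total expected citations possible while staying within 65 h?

By expected citations per h: Raman mapping 10.50, NMR block 7.80, cryo-EM session 4.56, patch-clamp session 3.12 lead.
Best packing: NMR block + crystallography run + cryo-EM session + patch-clamp session + Raman mapping + SAXS beamtime — 63 h, 211 total.
The closest alternative, NMR block + crystallography run + cryo-EM session + patch-clamp session + Raman mapping + XRD sweep, reaches only 201.

211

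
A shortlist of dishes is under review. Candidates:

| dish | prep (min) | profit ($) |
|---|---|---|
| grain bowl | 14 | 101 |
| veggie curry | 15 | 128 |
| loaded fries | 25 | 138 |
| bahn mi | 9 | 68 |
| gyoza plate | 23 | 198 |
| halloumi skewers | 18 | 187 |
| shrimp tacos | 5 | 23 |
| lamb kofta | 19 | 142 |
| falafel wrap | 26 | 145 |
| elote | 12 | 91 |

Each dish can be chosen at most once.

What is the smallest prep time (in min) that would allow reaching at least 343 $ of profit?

Need the lightest bundle worth ≥ 343.
bahn mi + halloumi skewers + elote reaches 346 using 39 min.
Any bundle with less than 39 min falls short of 343.

39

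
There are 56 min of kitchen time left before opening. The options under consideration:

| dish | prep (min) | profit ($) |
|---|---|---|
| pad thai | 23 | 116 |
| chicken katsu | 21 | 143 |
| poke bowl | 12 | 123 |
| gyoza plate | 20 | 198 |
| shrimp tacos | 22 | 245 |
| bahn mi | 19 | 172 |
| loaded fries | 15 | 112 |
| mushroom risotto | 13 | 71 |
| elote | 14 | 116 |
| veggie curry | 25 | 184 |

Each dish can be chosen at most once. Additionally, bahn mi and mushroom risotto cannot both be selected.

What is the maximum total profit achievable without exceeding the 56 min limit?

By profit per min: shrimp tacos 11.14, poke bowl 10.25, gyoza plate 9.90 lead.
Taking poke bowl + gyoza plate + shrimp tacos: 54 min used, 566 in profit.
That's the maximum — no feasible swap from here does better than 566.

566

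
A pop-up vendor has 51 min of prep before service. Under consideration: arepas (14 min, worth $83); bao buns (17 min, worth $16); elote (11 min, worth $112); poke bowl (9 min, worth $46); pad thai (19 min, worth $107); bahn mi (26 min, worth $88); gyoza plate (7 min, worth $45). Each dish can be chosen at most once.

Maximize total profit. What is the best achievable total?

Taking arepas + elote + pad thai + gyoza plate: 51 min used, 347 in profit.

347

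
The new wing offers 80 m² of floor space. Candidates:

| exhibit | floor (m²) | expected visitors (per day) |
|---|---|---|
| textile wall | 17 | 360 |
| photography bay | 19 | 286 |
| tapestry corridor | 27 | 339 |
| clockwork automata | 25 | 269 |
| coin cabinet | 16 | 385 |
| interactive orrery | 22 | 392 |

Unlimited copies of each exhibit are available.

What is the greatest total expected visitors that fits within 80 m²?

1925

Density check — coin cabinet 24.06, textile wall 21.18, interactive orrery 17.82, photography bay 15.05 are the best per m².
Best packing: 5×coin cabinet — 80 m², 1925 total.
No other feasible combination exceeds 1925.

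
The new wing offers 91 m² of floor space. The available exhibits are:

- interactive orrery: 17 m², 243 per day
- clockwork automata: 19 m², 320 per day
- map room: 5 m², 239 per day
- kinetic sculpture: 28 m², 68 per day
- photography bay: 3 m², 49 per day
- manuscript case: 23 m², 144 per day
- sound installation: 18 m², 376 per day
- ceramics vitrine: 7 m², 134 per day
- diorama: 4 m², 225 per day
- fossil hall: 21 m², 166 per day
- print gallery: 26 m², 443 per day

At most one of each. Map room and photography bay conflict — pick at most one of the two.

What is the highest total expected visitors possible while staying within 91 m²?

Best packing: interactive orrery + clockwork automata + map room + sound installation + diorama + print gallery — 89 m², 1846 total.
Runner-up interactive orrery + clockwork automata + sound installation + ceramics vitrine + diorama + print gallery tops out at 1741.

1846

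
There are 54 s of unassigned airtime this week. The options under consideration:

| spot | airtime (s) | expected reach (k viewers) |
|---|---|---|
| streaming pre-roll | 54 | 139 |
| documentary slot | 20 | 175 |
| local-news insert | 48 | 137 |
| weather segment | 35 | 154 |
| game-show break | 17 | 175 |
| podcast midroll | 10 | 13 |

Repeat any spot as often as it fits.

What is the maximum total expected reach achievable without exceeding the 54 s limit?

525

Documentary slot + 2×game-show break uses 54 of the 54 s and totals 525.
No other feasible combination exceeds 525.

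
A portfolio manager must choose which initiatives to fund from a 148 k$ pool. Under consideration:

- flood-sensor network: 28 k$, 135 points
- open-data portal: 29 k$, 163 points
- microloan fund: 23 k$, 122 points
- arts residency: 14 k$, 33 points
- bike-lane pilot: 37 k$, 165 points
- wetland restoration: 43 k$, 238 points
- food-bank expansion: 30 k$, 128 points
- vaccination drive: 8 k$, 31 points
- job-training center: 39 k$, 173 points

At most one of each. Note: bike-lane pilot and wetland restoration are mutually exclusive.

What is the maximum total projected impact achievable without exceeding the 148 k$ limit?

By projected impact per k$: open-data portal 5.62, wetland restoration 5.53, microloan fund 5.30 lead.
Taking the top-ratio projects first gives flood-sensor network + open-data portal + microloan fund + arts residency + wetland restoration + vaccination drive for 722 (145 k$).
Dropping microloan fund and arts residency frees 37 k$; slotting in job-training center (39 k$) lifts the total to 740 at 147 k$.
The closest alternative, open-data portal + microloan fund + arts residency + wetland restoration + job-training center, reaches only 729.

740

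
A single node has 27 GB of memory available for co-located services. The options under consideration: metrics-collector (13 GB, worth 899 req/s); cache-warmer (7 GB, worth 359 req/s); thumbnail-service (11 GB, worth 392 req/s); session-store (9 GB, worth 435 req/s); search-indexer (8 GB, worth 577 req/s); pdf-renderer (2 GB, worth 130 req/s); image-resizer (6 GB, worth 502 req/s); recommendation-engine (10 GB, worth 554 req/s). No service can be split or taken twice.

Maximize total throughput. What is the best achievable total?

1978

Taking metrics-collector + search-indexer + image-resizer: 27 GB used, 1978 in throughput.
Every other selection either busts 27 GB or fails to beat 1978.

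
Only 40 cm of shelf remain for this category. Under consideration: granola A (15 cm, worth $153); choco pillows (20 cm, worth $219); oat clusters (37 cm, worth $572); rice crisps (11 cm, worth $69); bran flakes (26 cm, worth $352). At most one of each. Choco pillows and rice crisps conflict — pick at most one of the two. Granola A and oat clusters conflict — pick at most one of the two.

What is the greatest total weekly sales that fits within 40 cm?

Ranking by ratio (weekly sales/cm): oat clusters 15.46, bran flakes 13.54, choco pillows 10.95.
Best packing: oat clusters — 37 cm, 572 total.
The closest alternative, rice crisps + bran flakes, reaches only 421.

572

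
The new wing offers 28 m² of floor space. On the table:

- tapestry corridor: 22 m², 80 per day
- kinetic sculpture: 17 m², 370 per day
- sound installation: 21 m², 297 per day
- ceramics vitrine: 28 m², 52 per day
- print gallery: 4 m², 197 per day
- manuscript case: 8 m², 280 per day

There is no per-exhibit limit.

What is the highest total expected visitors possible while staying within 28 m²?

1379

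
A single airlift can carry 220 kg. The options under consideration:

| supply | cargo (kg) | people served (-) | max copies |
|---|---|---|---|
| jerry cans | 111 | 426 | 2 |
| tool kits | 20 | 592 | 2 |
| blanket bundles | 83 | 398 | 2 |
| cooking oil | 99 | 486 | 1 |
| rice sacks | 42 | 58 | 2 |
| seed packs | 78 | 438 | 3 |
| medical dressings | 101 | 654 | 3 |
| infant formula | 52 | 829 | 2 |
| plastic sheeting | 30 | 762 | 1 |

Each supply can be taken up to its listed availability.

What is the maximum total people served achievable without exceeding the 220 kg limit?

Taking 2×tool kits + rice sacks + 2×infant formula + plastic sheeting: 216 kg used, 3662 in people served.

3662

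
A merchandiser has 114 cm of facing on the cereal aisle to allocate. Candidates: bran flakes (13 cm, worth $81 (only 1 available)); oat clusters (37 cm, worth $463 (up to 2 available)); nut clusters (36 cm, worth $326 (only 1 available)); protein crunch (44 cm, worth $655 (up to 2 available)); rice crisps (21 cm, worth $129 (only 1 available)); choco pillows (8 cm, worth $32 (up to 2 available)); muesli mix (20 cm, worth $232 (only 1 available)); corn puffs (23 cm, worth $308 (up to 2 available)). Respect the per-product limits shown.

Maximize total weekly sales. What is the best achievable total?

Best packing: 2×protein crunch + corn puffs — 111 cm, 1618 total.
Nothing else within 114 cm beats 1618.

1618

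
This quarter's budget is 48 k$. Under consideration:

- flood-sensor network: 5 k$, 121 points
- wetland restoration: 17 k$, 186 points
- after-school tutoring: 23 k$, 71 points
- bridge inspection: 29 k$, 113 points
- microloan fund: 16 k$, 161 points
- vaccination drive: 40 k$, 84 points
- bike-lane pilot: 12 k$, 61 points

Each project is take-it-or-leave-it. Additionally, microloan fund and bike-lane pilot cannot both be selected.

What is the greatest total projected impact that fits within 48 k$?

Ranking by ratio (projected impact/k$): flood-sensor network 24.20, wetland restoration 10.94, microloan fund 10.06.
Flood-sensor network + wetland restoration + microloan fund uses 38 of the 48 k$ and totals 468.
No other feasible combination exceeds 468.

468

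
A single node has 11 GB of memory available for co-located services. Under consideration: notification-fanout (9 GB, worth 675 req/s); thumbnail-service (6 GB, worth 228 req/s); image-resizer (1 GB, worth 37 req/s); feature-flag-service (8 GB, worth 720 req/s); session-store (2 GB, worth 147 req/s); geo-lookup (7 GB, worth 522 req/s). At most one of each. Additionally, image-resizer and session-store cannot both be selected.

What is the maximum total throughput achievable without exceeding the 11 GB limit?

Ranking by ratio (throughput/GB): feature-flag-service 90.00, notification-fanout 75.00, geo-lookup 74.57.
Feature-flag-service + session-store uses 10 of the 11 GB and totals 867.
Next best is notification-fanout + session-store at 822 (11 GB) — short by 45.

867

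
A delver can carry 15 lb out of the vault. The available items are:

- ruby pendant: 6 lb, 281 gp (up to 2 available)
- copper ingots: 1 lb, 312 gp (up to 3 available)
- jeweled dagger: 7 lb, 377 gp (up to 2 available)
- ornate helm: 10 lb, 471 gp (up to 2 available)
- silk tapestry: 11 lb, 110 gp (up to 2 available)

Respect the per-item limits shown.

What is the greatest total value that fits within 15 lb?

Filling by ratio: 3×copper ingots + jeweled dagger for 1313, with 5 lb left unused.
Replace jeweled dagger with 2×ruby pendant: the trade gains 185 net, giving 1498 at 15 lb.
Every other selection either busts 15 lb or exceeds an availability limit or fails to beat 1498.

1498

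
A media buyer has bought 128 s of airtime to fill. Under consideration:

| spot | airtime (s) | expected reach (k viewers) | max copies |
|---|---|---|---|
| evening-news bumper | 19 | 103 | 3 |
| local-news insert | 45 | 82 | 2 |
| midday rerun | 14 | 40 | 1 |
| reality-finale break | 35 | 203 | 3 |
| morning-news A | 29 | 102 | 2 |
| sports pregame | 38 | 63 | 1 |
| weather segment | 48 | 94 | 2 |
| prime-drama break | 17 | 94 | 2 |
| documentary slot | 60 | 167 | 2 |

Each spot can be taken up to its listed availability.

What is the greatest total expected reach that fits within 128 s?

715

Taking the top-ratio spots first gives 3×reality-finale break + prime-drama break for 703 (122 s).
Replace reality-finale break and prime-drama break with 3×evening-news bumper: the trade gains 12 net, giving 715 at 127 s.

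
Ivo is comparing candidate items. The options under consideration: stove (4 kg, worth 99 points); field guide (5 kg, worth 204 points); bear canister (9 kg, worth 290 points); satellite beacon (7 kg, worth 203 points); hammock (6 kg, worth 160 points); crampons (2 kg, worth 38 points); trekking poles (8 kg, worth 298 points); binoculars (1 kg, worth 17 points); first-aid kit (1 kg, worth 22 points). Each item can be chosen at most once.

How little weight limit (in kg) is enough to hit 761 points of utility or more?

22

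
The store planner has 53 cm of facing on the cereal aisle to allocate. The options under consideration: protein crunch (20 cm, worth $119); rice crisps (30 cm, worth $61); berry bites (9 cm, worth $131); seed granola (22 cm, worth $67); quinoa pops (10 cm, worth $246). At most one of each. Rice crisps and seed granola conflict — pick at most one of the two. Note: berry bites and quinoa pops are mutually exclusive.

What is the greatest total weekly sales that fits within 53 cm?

By weekly sales per cm: quinoa pops 24.60, berry bites 14.56, protein crunch 5.95 lead.
Taking protein crunch + seed granola + quinoa pops: 52 cm used, 432 in weekly sales.
Runner-up protein crunch + quinoa pops tops out at 365.

432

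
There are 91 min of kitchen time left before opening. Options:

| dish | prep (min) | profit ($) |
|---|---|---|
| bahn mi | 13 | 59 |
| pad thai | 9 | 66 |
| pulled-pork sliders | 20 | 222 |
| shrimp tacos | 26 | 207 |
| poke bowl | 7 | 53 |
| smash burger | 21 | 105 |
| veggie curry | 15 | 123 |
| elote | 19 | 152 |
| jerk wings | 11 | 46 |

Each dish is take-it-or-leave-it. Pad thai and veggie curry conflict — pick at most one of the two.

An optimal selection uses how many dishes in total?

5

The maximum profit within 91 min is 757.
pulled-pork sliders + shrimp tacos + poke bowl + veggie curry + elote hits 757 at 87 min.
Every optimal selection uses 5 dishes.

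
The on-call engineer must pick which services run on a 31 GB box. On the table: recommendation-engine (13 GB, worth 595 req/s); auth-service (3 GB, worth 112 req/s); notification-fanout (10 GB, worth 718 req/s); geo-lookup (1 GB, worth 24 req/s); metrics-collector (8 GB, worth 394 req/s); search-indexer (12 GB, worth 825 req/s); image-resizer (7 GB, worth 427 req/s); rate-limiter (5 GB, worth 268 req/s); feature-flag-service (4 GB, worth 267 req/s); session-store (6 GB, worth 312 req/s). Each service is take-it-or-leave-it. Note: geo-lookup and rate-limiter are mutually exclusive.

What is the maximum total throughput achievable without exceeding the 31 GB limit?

2078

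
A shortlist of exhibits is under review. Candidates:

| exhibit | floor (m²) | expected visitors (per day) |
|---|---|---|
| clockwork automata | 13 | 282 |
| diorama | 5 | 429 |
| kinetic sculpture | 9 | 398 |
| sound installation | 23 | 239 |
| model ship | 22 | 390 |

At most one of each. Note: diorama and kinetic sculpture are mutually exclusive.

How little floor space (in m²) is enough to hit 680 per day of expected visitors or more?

Need the lightest bundle worth ≥ 680.
Taking clockwork automata + diorama gives 711 (≥ 680) for 18 m².
No combination under 18 m² hits 680.

18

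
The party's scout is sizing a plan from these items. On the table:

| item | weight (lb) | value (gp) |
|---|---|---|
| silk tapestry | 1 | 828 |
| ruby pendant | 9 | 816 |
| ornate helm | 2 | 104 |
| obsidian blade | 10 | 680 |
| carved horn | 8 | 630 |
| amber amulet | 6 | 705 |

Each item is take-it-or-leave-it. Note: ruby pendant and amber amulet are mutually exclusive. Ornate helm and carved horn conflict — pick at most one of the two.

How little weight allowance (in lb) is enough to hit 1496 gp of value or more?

7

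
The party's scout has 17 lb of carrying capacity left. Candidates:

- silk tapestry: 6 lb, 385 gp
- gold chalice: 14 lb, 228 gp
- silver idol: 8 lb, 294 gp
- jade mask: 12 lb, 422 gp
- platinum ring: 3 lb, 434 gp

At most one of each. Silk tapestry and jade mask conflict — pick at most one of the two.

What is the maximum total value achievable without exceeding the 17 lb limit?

Best packing: silk tapestry + silver idol + platinum ring — 17 lb, 1113 total.

1113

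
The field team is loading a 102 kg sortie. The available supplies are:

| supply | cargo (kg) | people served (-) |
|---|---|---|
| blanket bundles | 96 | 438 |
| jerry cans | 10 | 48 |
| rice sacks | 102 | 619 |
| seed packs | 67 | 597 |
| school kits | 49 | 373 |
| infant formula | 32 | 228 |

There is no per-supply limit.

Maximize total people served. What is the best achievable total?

825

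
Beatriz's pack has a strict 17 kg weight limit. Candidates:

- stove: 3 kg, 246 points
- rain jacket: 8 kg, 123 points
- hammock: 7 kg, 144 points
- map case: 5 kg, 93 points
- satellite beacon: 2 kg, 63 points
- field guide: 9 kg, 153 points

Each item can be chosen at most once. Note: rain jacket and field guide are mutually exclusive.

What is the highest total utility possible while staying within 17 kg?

The ratio ordering already packs tightly: stove + hammock + map case + satellite beacon, 17 kg, 546.

546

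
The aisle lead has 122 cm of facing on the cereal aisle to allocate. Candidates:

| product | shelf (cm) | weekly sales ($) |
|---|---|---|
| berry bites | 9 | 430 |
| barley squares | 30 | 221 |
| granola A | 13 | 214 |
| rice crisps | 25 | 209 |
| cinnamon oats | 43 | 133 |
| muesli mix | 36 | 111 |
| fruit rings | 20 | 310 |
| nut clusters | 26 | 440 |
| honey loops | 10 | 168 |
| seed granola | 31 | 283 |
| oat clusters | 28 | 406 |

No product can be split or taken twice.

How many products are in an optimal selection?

Best achievable weekly sales is 2009.
For example berry bites + granola A + rice crisps + fruit rings + nut clusters + oat clusters achieves it, using 121 cm.
Every optimal selection uses 6 products.

6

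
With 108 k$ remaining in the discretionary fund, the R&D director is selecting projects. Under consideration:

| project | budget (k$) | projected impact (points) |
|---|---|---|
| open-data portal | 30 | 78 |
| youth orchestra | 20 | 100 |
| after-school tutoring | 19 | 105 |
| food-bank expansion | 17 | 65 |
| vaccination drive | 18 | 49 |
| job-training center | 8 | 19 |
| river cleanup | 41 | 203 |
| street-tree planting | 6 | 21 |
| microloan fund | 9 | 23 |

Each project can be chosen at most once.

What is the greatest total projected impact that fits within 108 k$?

496

Taking the top-ratio projects first gives youth orchestra + after-school tutoring + food-bank expansion + river cleanup + street-tree planting for 494 (103 k$).
The 6 k$ tied up in street-tree planting is better spent on microloan fund — total rises to 496 (106 k$).
Nothing else within 108 k$ beats 496.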